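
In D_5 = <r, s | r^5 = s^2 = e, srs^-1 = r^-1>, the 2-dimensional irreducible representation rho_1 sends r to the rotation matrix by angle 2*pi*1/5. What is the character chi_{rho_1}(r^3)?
chi_{rho_1}(r^3) = 2*cos(2*pi*1*3/5) = -sqrt(5)/2 - 1/2

Explanation: rho_1(r^3) is rotation by angle 2*pi*1*3/5, whose trace is 2*cos(2*pi*1*3/5) = -sqrt(5)/2 - 1/2.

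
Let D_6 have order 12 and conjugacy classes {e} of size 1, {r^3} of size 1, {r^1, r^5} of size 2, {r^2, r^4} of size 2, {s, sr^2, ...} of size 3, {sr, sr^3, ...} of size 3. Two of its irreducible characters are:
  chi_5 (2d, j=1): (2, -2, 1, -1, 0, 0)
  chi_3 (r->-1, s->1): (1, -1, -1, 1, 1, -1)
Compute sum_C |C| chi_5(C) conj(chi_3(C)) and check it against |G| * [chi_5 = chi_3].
Sum = 0; so <chi_5, chi_3> = 0 (distinct irreducibles are orthogonal).

Working: Compute term by term over conjugacy classes (|C| * chi_5(C) * conj(chi_3(C))):
  1*(2)*conj(1) + 1*(-2)*conj(-1) + 2*(1)*conj(-1) + 2*(-1)*conj(1) + 3*(0)*conj(1) + 3*(0)*conj(-1)
  = (2) + (2) + (-2) + (-2) + (0) + (0)
  = 0.
Dividing by |G| = 12 gives 0/12 = 0, matching the row-orthogonality relation <chi_5, chi_3> = [chi_5 = chi_3].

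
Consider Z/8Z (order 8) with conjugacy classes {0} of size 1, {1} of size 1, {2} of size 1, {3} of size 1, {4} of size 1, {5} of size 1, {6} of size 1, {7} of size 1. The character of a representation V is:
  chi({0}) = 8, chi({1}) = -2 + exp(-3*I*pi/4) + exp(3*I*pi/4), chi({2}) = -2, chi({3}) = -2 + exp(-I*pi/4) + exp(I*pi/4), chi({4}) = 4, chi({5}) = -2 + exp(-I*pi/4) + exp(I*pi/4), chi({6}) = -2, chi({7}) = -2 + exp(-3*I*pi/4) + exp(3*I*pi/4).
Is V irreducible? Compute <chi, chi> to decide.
Not irreducible (reducible): <chi, chi> = 14 > 1.

Details: <chi, chi> = (1/|G|) sum_C |C| * |chi(C)|^2 = (1/8)[1*|8|^2 + 1*|-2 + exp(-3*I*pi/4) + exp(3*I*pi/4)|^2 + 1*|-2|^2 + 1*|-2 + exp(-I*pi/4) + exp(I*pi/4)|^2 + 1*|4|^2 + 1*|-2 + exp(-I*pi/4) + exp(I*pi/4)|^2 + 1*|-2|^2 + 1*|-2 + exp(-3*I*pi/4) + exp(3*I*pi/4)|^2]
  = (1/8)[(64) + (6 - 4*exp(3*I*pi/4) - 4*exp(-3*I*pi/4)) + (4) + (6 - 4*exp(I*pi/4) - 4*exp(-I*pi/4)) + (16) + (6 - 4*exp(I*pi/4) - 4*exp(-I*pi/4)) + (4) + (6 - 4*exp(3*I*pi/4) - 4*exp(-3*I*pi/4))] = 112/8 = 14.
(Exp terms are combined using exp(i*s)*conj(exp(i*t)) = exp(i*(s-t)), and sums of them are collapsed using the identity that for every m > 1 the m distinct m-th roots of unity sum to 0, e.g. 1 + exp(2*I*pi/3) + exp(-2*I*pi/3) = 0.)
A character is irreducible iff <chi, chi> = 1, so this representation is reducible.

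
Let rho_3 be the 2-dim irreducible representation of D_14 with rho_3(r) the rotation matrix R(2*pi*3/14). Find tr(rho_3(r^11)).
chi_{rho_3}(r^11) = 2*cos(2*pi*3*11/14) = -2*cos(2*pi/7)

Proof sketch: rho_3(r^11) is rotation by angle 2*pi*3*11/14, whose trace is 2*cos(2*pi*3*11/14) = -2*cos(2*pi/7).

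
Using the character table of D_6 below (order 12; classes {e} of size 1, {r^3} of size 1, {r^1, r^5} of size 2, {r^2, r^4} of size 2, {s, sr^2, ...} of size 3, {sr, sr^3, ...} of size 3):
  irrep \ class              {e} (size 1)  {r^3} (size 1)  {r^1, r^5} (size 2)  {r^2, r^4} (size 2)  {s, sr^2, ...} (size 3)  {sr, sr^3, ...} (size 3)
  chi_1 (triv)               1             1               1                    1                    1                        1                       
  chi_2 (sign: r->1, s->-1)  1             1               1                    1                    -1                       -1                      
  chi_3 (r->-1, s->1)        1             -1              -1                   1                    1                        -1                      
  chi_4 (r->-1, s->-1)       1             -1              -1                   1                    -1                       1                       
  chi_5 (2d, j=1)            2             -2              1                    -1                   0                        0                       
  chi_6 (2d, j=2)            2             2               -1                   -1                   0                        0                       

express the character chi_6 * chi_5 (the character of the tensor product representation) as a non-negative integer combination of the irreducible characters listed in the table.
chi_6 tensor chi_5 = chi_3 + chi_4 + chi_5 (all other irreducibles have multiplicity 0).

Proof sketch: The character of a tensor product is the pointwise product (chi_6 * chi_5)(C) = chi_6(C) * chi_5(C):
  {e}: (2)*(2), {r^3}: (2)*(-2), {r^1, r^5}: (-1)*(1), {r^2, r^4}: (-1)*(-1), {s, sr^2, ...}: (0)*(0), {sr, sr^3, ...}: (0)*(0)
so (chi_6 * chi_5) takes values
  {e} -> 4, {r^3} -> -4, {r^1, r^5} -> -1, {r^2, r^4} -> 1, {s, sr^2, ...} -> 0, {sr, sr^3, ...} -> 0.
Now take the inner product of this character with each irreducible chi from the table, <chi_6*chi_5, chi> = (1/12) sum_C |C| (chi_6*chi_5)(C) conj(chi(C)):
  <chi_6*chi_5, chi_1> = (1/12)[1*(4)*conj(1) + 1*(-4)*conj(1) + 2*(-1)*conj(1) + 2*(1)*conj(1) + 3*(0)*conj(1) + 3*(0)*conj(1)]
      = (1/12)[(4) + (-4) + (-2) + (2) + (0) + (0)] = 0/12 = 0
  <chi_6*chi_5, chi_2> = (1/12)[1*(4)*conj(1) + 1*(-4)*conj(1) + 2*(-1)*conj(1) + 2*(1)*conj(1) + 3*(0)*conj(-1) + 3*(0)*conj(-1)]
      = (1/12)[(4) + (-4) + (-2) + (2) + (0) + (0)] = 0/12 = 0
  <chi_6*chi_5, chi_3> = (1/12)[1*(4)*conj(1) + 1*(-4)*conj(-1) + 2*(-1)*conj(-1) + 2*(1)*conj(1) + 3*(0)*conj(1) + 3*(0)*conj(-1)]
      = (1/12)[(4) + (4) + (2) + (2) + (0) + (0)] = 12/12 = 1
  <chi_6*chi_5, chi_4> = (1/12)[1*(4)*conj(1) + 1*(-4)*conj(-1) + 2*(-1)*conj(-1) + 2*(1)*conj(1) + 3*(0)*conj(-1) + 3*(0)*conj(1)]
      = (1/12)[(4) + (4) + (2) + (2) + (0) + (0)] = 12/12 = 1
  <chi_6*chi_5, chi_5> = (1/12)[1*(4)*conj(2) + 1*(-4)*conj(-2) + 2*(-1)*conj(1) + 2*(1)*conj(-1) + 3*(0)*conj(0) + 3*(0)*conj(0)]
      = (1/12)[(8) + (8) + (-2) + (-2) + (0) + (0)] = 12/12 = 1
  <chi_6*chi_5, chi_6> = (1/12)[1*(4)*conj(2) + 1*(-4)*conj(2) + 2*(-1)*conj(-1) + 2*(1)*conj(-1) + 3*(0)*conj(0) + 3*(0)*conj(0)]
      = (1/12)[(8) + (-8) + (2) + (-2) + (0) + (0)] = 0/12 = 0
Hence the multiplicities are chi_3: 1, chi_4: 1, chi_5: 1. Dimension check: dim(chi_6)*dim(chi_5) = 2*2 = 4 and sum (mult * dim) = 1*1 + 1*1 + 1*2 = 4.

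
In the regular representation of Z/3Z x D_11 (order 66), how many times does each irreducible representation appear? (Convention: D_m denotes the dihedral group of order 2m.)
Each irreducible V_i of dimension d_i appears with multiplicity d_i, i.e. rho_reg = (direct sum over all irreducibles V_i) d_i V_i. The irreducible dimensions for Z/3Z x D_11 are 1, 1, 1, 1, 1, 1, 2, 2, 2, 2, 2, 2, 2, 2, 2, 2, 2, 2, 2, 2, 2: 6 irreducibles of dimension 1, each with multiplicity 1; 15 irreducibles of dimension 2, each with multiplicity 2. Total dimension 6*1*1 + 15*2*2 = 66 = |G|.

Solution. General theorem: in the regular representation of a finite group G, each irreducible appears with multiplicity equal to its dimension. Check: dim(rho_reg) = sum d_i^2 = 1 + 1 + 1 + 1 + 1 + 1 + 4 + 4 + 4 + 4 + 4 + 4 + 4 + 4 + 4 + 4 + 4 + 4 + 4 + 4 + 4 = 66 = |G|.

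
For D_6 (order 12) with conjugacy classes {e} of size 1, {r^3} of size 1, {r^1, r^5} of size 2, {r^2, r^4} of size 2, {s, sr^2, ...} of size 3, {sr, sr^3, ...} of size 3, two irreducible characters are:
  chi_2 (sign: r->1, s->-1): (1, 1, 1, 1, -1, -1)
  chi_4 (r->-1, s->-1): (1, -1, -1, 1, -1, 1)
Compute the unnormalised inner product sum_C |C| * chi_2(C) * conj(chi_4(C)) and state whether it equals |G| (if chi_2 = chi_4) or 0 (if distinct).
Sum = 0; so <chi_2, chi_4> = 0 (distinct irreducibles are orthogonal).

Proof sketch: Compute term by term over conjugacy classes (|C| * chi_2(C) * conj(chi_4(C))):
  1*(1)*conj(1) + 1*(1)*conj(-1) + 2*(1)*conj(-1) + 2*(1)*conj(1) + 3*(-1)*conj(-1) + 3*(-1)*conj(1)
  = (1) + (-1) + (-2) + (2) + (3) + (-3)
  = 0.
Dividing by |G| = 12 gives 0/12 = 0, matching the row-orthogonality relation <chi_2, chi_4> = [chi_2 = chi_4].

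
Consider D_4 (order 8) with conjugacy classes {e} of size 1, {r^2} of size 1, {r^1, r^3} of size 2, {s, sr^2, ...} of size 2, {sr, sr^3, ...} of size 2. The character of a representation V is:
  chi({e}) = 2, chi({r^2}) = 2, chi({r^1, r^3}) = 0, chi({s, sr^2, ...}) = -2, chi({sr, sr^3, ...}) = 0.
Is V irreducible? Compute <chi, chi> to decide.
Not irreducible (reducible): <chi, chi> = 2 > 1.

Justification: <chi, chi> = (1/|G|) sum_C |C| * |chi(C)|^2 = (1/8)[1*|2|^2 + 1*|2|^2 + 2*|0|^2 + 2*|-2|^2 + 2*|0|^2]
  = (1/8)[(4) + (4) + (0) + (8) + (0)] = 16/8 = 2.
A character is irreducible iff <chi, chi> = 1, so this representation is reducible.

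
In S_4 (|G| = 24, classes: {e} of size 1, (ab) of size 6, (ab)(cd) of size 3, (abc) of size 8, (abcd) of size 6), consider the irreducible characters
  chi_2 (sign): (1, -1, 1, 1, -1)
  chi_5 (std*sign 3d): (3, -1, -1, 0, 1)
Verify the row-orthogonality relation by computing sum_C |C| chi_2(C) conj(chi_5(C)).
Sum = 0; so <chi_2, chi_5> = 0 (distinct irreducibles are orthogonal).

Proof sketch: Compute term by term over conjugacy classes (|C| * chi_2(C) * conj(chi_5(C))):
  1*(1)*conj(3) + 6*(-1)*conj(-1) + 3*(1)*conj(-1) + 8*(1)*conj(0) + 6*(-1)*conj(1)
  = (3) + (6) + (-3) + (0) + (-6)
  = 0.
Dividing by |G| = 24 gives 0/24 = 0, matching the row-orthogonality relation <chi_2, chi_5> = [chi_2 = chi_5].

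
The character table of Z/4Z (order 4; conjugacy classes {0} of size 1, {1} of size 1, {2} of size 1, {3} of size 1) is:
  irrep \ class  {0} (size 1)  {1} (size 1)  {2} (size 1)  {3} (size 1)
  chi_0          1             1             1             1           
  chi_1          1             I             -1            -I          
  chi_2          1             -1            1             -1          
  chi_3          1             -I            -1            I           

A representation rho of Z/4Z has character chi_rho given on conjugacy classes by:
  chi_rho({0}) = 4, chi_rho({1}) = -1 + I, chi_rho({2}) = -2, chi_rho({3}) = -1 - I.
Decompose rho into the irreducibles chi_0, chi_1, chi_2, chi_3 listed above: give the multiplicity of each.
Multiplicities: chi_0: 0, chi_1: 2, chi_2: 1, chi_3: 1.

Justification: Use <chi_rho, chi> = (1/|G|) sum_C |C| * chi_rho(C) * conj(chi(C)) with |G| = 4 for each irreducible chi in the table:
  <chi_rho, chi_0> = (1/4)[1*(4)*conj(1) + 1*(-1 + I)*conj(1) + 1*(-2)*conj(1) + 1*(-1 - I)*conj(1)]
      = (1/4)[(4) + (-1 + I) + (-2) + (-1 - I)] = 0/4 = 0
  <chi_rho, chi_1> = (1/4)[1*(4)*conj(1) + 1*(-1 + I)*conj(I) + 1*(-2)*conj(-1) + 1*(-1 - I)*conj(-I)]
      = (1/4)[(4) + (1 + I) + (2) + (1 - I)] = 8/4 = 2
  <chi_rho, chi_2> = (1/4)[1*(4)*conj(1) + 1*(-1 + I)*conj(-1) + 1*(-2)*conj(1) + 1*(-1 - I)*conj(-1)]
      = (1/4)[(4) + (1 - I) + (-2) + (1 + I)] = 4/4 = 1
  <chi_rho, chi_3> = (1/4)[1*(4)*conj(1) + 1*(-1 + I)*conj(-I) + 1*(-2)*conj(-1) + 1*(-1 - I)*conj(I)]
      = (1/4)[(4) + (-1 - I) + (2) + (-1 + I)] = 4/4 = 1
(Exp terms are combined using exp(i*s)*conj(exp(i*t)) = exp(i*(s-t)), and sums of them are collapsed using the identity that for every m > 1 the m distinct m-th roots of unity sum to 0, e.g. 1 + exp(2*I*pi/3) + exp(-2*I*pi/3) = 0.)
Dimension check: dim(rho) = sum (mult * dim) = 0*1 + 2*1 + 1*1 + 1*1 = 4 = chi_rho(e) = 4.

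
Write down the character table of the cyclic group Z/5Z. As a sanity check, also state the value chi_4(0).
Character table of Z/5Z (irreps indexed chi_0,...,chi_4 with chi_k(m) = zeta_5^(k*m), zeta_5 = exp(2*pi*i/5)):
  irrep \ class  {0} (size 1)  {1} (size 1)    {2} (size 1)    {3} (size 1)    {4} (size 1)  
  chi_0          1             1               1               1               1             
  chi_1          1             exp(2*I*pi/5)   exp(4*I*pi/5)   exp(-4*I*pi/5)  exp(-2*I*pi/5)
  chi_2          1             exp(4*I*pi/5)   exp(-2*I*pi/5)  exp(2*I*pi/5)   exp(-4*I*pi/5)
  chi_3          1             exp(-4*I*pi/5)  exp(2*I*pi/5)   exp(-2*I*pi/5)  exp(4*I*pi/5) 
  chi_4          1             exp(-2*I*pi/5)  exp(-4*I*pi/5)  exp(4*I*pi/5)   exp(2*I*pi/5) 

Spot check: chi_4(0) = zeta_5^(4*0) = zeta_5^0 = 1.

Proof sketch: Z/5Z is abelian, so all 5 irreducible complex representations are 1-dimensional. They are given by chi_k(m) = zeta_5^(k*m) for k = 0,...,4. Row orthogonality: sum_m chi_k(m) conj(chi_l(m)) = 5 * [k = l].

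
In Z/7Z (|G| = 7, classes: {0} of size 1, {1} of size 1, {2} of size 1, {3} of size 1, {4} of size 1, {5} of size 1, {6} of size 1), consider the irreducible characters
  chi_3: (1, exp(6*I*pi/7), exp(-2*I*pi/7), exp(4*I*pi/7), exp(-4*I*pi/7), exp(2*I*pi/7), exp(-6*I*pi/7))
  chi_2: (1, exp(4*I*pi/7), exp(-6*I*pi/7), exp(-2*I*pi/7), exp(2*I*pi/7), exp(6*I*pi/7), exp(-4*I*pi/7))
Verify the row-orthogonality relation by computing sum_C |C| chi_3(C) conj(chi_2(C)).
Sum = 0; so <chi_3, chi_2> = 0 (distinct irreducibles are orthogonal).

Derivation: Compute term by term over conjugacy classes (|C| * chi_3(C) * conj(chi_2(C))):
  1*(1)*conj(1) + 1*(exp(6*I*pi/7))*conj(exp(4*I*pi/7)) + 1*(exp(-2*I*pi/7))*conj(exp(-6*I*pi/7)) + 1*(exp(4*I*pi/7))*conj(exp(-2*I*pi/7)) + 1*(exp(-4*I*pi/7))*conj(exp(2*I*pi/7)) + 1*(exp(2*I*pi/7))*conj(exp(6*I*pi/7)) + 1*(exp(-6*I*pi/7))*conj(exp(-4*I*pi/7))
  = (1) + (exp(2*I*pi/7)) + (exp(4*I*pi/7)) + (exp(6*I*pi/7)) + (exp(-6*I*pi/7)) + (exp(-4*I*pi/7)) + (exp(-2*I*pi/7))
  = 0.
(Exp terms are combined using exp(i*s)*conj(exp(i*t)) = exp(i*(s-t)), and sums of them are collapsed using the identity that for every m > 1 the m distinct m-th roots of unity sum to 0, e.g. 1 + exp(2*I*pi/3) + exp(-2*I*pi/3) = 0.)
Dividing by |G| = 7 gives 0/7 = 0, matching the row-orthogonality relation <chi_3, chi_2> = [chi_3 = chi_2].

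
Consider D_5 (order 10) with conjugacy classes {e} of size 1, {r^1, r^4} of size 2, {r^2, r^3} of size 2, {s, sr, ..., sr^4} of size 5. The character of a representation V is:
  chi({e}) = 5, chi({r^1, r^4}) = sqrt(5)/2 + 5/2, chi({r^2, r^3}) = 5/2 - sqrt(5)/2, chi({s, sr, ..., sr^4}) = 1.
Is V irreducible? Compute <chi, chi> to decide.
Not irreducible (reducible): <chi, chi> = 6 > 1.

Justification: <chi, chi> = (1/|G|) sum_C |C| * |chi(C)|^2 = (1/10)[1*|5|^2 + 2*|sqrt(5)/2 + 5/2|^2 + 2*|5/2 - sqrt(5)/2|^2 + 5*|1|^2]
  = (1/10)[(25) + (5*sqrt(5) + 15) + (15 - 5*sqrt(5)) + (5)] = 60/10 = 6.
A character is irreducible iff <chi, chi> = 1, so this representation is reducible.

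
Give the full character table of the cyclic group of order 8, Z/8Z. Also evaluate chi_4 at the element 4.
Character table of Z/8Z (irreps indexed chi_0,...,chi_7 with chi_k(m) = zeta_8^(k*m), zeta_8 = exp(2*pi*i/8)):
  irrep \ class  {0} (size 1)  {1} (size 1)    {2} (size 1)  {3} (size 1)    {4} (size 1)  {5} (size 1)    {6} (size 1)  {7} (size 1)  
  chi_0          1             1               1             1               1             1               1             1             
  chi_1          1             exp(I*pi/4)     I             exp(3*I*pi/4)   -1            exp(-3*I*pi/4)  -I            exp(-I*pi/4)  
  chi_2          1             I               -1            -I              1             I               -1            -I            
  chi_3          1             exp(3*I*pi/4)   -I            exp(I*pi/4)     -1            exp(-I*pi/4)    I             exp(-3*I*pi/4)
  chi_4          1             -1              1             -1              1             -1              1             -1            
  chi_5          1             exp(-3*I*pi/4)  I             exp(-I*pi/4)    -1            exp(I*pi/4)     -I            exp(3*I*pi/4) 
  chi_6          1             -I              -1            I               1             -I              -1            I             
  chi_7          1             exp(-I*pi/4)    -I            exp(-3*I*pi/4)  -1            exp(3*I*pi/4)   I             exp(I*pi/4)   

Spot check: chi_4(4) = zeta_8^(4*4) = zeta_8^16 = 1.

Justification: Z/8Z is abelian, so all 8 irreducible complex representations are 1-dimensional. They are given by chi_k(m) = zeta_8^(k*m) for k = 0,...,7. Row orthogonality: sum_m chi_k(m) conj(chi_l(m)) = 8 * [k = l].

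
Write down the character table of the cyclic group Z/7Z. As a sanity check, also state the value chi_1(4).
Character table of Z/7Z (irreps indexed chi_0,...,chi_6 with chi_k(m) = zeta_7^(k*m), zeta_7 = exp(2*pi*i/7)):
  irrep \ class  {0} (size 1)  {1} (size 1)    {2} (size 1)    {3} (size 1)    {4} (size 1)    {5} (size 1)    {6} (size 1)  
  chi_0          1             1               1               1               1               1               1             
  chi_1          1             exp(2*I*pi/7)   exp(4*I*pi/7)   exp(6*I*pi/7)   exp(-6*I*pi/7)  exp(-4*I*pi/7)  exp(-2*I*pi/7)
  chi_2          1             exp(4*I*pi/7)   exp(-6*I*pi/7)  exp(-2*I*pi/7)  exp(2*I*pi/7)   exp(6*I*pi/7)   exp(-4*I*pi/7)
  chi_3          1             exp(6*I*pi/7)   exp(-2*I*pi/7)  exp(4*I*pi/7)   exp(-4*I*pi/7)  exp(2*I*pi/7)   exp(-6*I*pi/7)
  chi_4          1             exp(-6*I*pi/7)  exp(2*I*pi/7)   exp(-4*I*pi/7)  exp(4*I*pi/7)   exp(-2*I*pi/7)  exp(6*I*pi/7) 
  chi_5          1             exp(-4*I*pi/7)  exp(6*I*pi/7)   exp(2*I*pi/7)   exp(-2*I*pi/7)  exp(-6*I*pi/7)  exp(4*I*pi/7) 
  chi_6          1             exp(-2*I*pi/7)  exp(-4*I*pi/7)  exp(-6*I*pi/7)  exp(6*I*pi/7)   exp(4*I*pi/7)   exp(2*I*pi/7) 

Spot check: chi_1(4) = zeta_7^(1*4) = zeta_7^4 = exp(-6*I*pi/7).

Why: Z/7Z is abelian, so all 7 irreducible complex representations are 1-dimensional. They are given by chi_k(m) = zeta_7^(k*m) for k = 0,...,6. Row orthogonality: sum_m chi_k(m) conj(chi_l(m)) = 7 * [k = l].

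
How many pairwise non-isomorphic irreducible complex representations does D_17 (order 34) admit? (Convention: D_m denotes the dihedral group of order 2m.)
10

Proof sketch: The number of irreducible complex representations of a finite group equals its number of conjugacy classes. D_17 has 10 conjugacy classes ((n+3)/2 for n odd), so D_17 (order 34) has exactly 10 irreducible complex representations.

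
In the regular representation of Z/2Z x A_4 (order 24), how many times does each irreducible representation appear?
Each irreducible V_i of dimension d_i appears with multiplicity d_i, i.e. rho_reg = (direct sum over all irreducibles V_i) d_i V_i. The irreducible dimensions for Z/2Z x A_4 are 1, 1, 1, 1, 1, 1, 3, 3: 6 irreducibles of dimension 1, each with multiplicity 1; 2 irreducibles of dimension 3, each with multiplicity 3. Total dimension 6*1*1 + 2*3*3 = 24 = |G|.

General theorem: in the regular representation of a finite group G, each irreducible appears with multiplicity equal to its dimension. Check: dim(rho_reg) = sum d_i^2 = 1 + 1 + 1 + 1 + 1 + 1 + 9 + 9 = 24 = |G|.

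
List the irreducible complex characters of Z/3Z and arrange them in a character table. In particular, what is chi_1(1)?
Character table of Z/3Z (irreps indexed chi_0,...,chi_2 with chi_k(m) = zeta_3^(k*m), zeta_3 = exp(2*pi*i/3)):
  irrep \ class  {0} (size 1)  {1} (size 1)    {2} (size 1)  
  chi_0          1             1               1             
  chi_1          1             exp(2*I*pi/3)   exp(-2*I*pi/3)
  chi_2          1             exp(-2*I*pi/3)  exp(2*I*pi/3) 

Spot check: chi_1(1) = zeta_3^(1*1) = zeta_3^1 = exp(2*I*pi/3).

Explanation: Z/3Z is abelian, so all 3 irreducible complex representations are 1-dimensional. They are given by chi_k(m) = zeta_3^(k*m) for k = 0,...,2. Row orthogonality: sum_m chi_k(m) conj(chi_l(m)) = 3 * [k = l].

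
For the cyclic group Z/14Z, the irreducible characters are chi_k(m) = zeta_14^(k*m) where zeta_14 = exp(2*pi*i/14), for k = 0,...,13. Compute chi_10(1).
chi_10(1) = zeta_14^10 = exp(-4*I*pi/7)

Solution. chi_10(1) = zeta_14^(10*1) = zeta_14^10. Since zeta_14^14 = 1, this equals zeta_14^10 = exp(2*pi*i*10/14) = exp(-4*I*pi/7).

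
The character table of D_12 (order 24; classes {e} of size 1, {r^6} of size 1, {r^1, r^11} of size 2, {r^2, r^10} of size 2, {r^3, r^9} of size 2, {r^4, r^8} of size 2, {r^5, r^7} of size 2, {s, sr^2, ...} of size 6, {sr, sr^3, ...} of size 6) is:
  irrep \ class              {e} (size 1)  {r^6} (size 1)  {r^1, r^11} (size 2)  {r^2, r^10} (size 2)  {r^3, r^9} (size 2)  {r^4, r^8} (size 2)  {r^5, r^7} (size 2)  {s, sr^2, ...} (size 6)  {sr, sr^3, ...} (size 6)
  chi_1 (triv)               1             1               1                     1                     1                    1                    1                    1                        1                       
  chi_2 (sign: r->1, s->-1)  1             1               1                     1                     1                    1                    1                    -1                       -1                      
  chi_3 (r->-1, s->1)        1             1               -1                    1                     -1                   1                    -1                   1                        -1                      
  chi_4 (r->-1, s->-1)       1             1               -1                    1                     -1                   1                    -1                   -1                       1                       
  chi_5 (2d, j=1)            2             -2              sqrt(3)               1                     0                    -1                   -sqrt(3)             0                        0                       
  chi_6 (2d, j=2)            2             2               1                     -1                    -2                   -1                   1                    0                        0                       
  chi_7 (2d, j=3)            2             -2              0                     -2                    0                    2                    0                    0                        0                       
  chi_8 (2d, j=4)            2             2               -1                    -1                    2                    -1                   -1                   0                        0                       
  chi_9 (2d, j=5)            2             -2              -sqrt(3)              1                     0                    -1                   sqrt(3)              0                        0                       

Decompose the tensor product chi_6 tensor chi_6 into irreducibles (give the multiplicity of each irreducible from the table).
chi_6 tensor chi_6 = chi_1 + chi_2 + chi_8 (all other irreducibles have multiplicity 0).

Derivation: The character of a tensor product is the pointwise product (chi_6 * chi_6)(C) = chi_6(C) * chi_6(C):
  {e}: (2)*(2), {r^6}: (2)*(2), {r^1, r^11}: (1)*(1), {r^2, r^10}: (-1)*(-1), {r^3, r^9}: (-2)*(-2), {r^4, r^8}: (-1)*(-1), {r^5, r^7}: (1)*(1), {s, sr^2, ...}: (0)*(0), {sr, sr^3, ...}: (0)*(0)
so (chi_6 * chi_6) takes values
  {e} -> 4, {r^6} -> 4, {r^1, r^11} -> 1, {r^2, r^10} -> 1, {r^3, r^9} -> 4, {r^4, r^8} -> 1, {r^5, r^7} -> 1, {s, sr^2, ...} -> 0, {sr, sr^3, ...} -> 0.
Now take the inner product of this character with each irreducible chi from the table, <chi_6*chi_6, chi> = (1/24) sum_C |C| (chi_6*chi_6)(C) conj(chi(C)):
  <chi_6*chi_6, chi_1> = (1/24)[1*(4)*conj(1) + 1*(4)*conj(1) + 2*(1)*conj(1) + 2*(1)*conj(1) + 2*(4)*conj(1) + 2*(1)*conj(1) + 2*(1)*conj(1) + 6*(0)*conj(1) + 6*(0)*conj(1)]
      = (1/24)[(4) + (4) + (2) + (2) + (8) + (2) + (2) + (0) + (0)] = 24/24 = 1
  <chi_6*chi_6, chi_2> = (1/24)[1*(4)*conj(1) + 1*(4)*conj(1) + 2*(1)*conj(1) + 2*(1)*conj(1) + 2*(4)*conj(1) + 2*(1)*conj(1) + 2*(1)*conj(1) + 6*(0)*conj(-1) + 6*(0)*conj(-1)]
      = (1/24)[(4) + (4) + (2) + (2) + (8) + (2) + (2) + (0) + (0)] = 24/24 = 1
  <chi_6*chi_6, chi_3> = (1/24)[1*(4)*conj(1) + 1*(4)*conj(1) + 2*(1)*conj(-1) + 2*(1)*conj(1) + 2*(4)*conj(-1) + 2*(1)*conj(1) + 2*(1)*conj(-1) + 6*(0)*conj(1) + 6*(0)*conj(-1)]
      = (1/24)[(4) + (4) + (-2) + (2) + (-8) + (2) + (-2) + (0) + (0)] = 0/24 = 0
  <chi_6*chi_6, chi_4> = (1/24)[1*(4)*conj(1) + 1*(4)*conj(1) + 2*(1)*conj(-1) + 2*(1)*conj(1) + 2*(4)*conj(-1) + 2*(1)*conj(1) + 2*(1)*conj(-1) + 6*(0)*conj(-1) + 6*(0)*conj(1)]
      = (1/24)[(4) + (4) + (-2) + (2) + (-8) + (2) + (-2) + (0) + (0)] = 0/24 = 0
  <chi_6*chi_6, chi_5> = (1/24)[1*(4)*conj(2) + 1*(4)*conj(-2) + 2*(1)*conj(sqrt(3)) + 2*(1)*conj(1) + 2*(4)*conj(0) + 2*(1)*conj(-1) + 2*(1)*conj(-sqrt(3)) + 6*(0)*conj(0) + 6*(0)*conj(0)]
      = (1/24)[(8) + (-8) + (2*sqrt(3)) + (2) + (0) + (-2) + (-2*sqrt(3)) + (0) + (0)] = 0/24 = 0
  <chi_6*chi_6, chi_6> = (1/24)[1*(4)*conj(2) + 1*(4)*conj(2) + 2*(1)*conj(1) + 2*(1)*conj(-1) + 2*(4)*conj(-2) + 2*(1)*conj(-1) + 2*(1)*conj(1) + 6*(0)*conj(0) + 6*(0)*conj(0)]
      = (1/24)[(8) + (8) + (2) + (-2) + (-16) + (-2) + (2) + (0) + (0)] = 0/24 = 0
  <chi_6*chi_6, chi_7> = (1/24)[1*(4)*conj(2) + 1*(4)*conj(-2) + 2*(1)*conj(0) + 2*(1)*conj(-2) + 2*(4)*conj(0) + 2*(1)*conj(2) + 2*(1)*conj(0) + 6*(0)*conj(0) + 6*(0)*conj(0)]
      = (1/24)[(8) + (-8) + (0) + (-4) + (0) + (4) + (0) + (0) + (0)] = 0/24 = 0
  <chi_6*chi_6, chi_8> = (1/24)[1*(4)*conj(2) + 1*(4)*conj(2) + 2*(1)*conj(-1) + 2*(1)*conj(-1) + 2*(4)*conj(2) + 2*(1)*conj(-1) + 2*(1)*conj(-1) + 6*(0)*conj(0) + 6*(0)*conj(0)]
      = (1/24)[(8) + (8) + (-2) + (-2) + (16) + (-2) + (-2) + (0) + (0)] = 24/24 = 1
  <chi_6*chi_6, chi_9> = (1/24)[1*(4)*conj(2) + 1*(4)*conj(-2) + 2*(1)*conj(-sqrt(3)) + 2*(1)*conj(1) + 2*(4)*conj(0) + 2*(1)*conj(-1) + 2*(1)*conj(sqrt(3)) + 6*(0)*conj(0) + 6*(0)*conj(0)]
      = (1/24)[(8) + (-8) + (-2*sqrt(3)) + (2) + (0) + (-2) + (2*sqrt(3)) + (0) + (0)] = 0/24 = 0
Hence the multiplicities are chi_1: 1, chi_2: 1, chi_8: 1. Dimension check: dim(chi_6)*dim(chi_6) = 2*2 = 4 and sum (mult * dim) = 1*1 + 1*1 + 1*2 = 4.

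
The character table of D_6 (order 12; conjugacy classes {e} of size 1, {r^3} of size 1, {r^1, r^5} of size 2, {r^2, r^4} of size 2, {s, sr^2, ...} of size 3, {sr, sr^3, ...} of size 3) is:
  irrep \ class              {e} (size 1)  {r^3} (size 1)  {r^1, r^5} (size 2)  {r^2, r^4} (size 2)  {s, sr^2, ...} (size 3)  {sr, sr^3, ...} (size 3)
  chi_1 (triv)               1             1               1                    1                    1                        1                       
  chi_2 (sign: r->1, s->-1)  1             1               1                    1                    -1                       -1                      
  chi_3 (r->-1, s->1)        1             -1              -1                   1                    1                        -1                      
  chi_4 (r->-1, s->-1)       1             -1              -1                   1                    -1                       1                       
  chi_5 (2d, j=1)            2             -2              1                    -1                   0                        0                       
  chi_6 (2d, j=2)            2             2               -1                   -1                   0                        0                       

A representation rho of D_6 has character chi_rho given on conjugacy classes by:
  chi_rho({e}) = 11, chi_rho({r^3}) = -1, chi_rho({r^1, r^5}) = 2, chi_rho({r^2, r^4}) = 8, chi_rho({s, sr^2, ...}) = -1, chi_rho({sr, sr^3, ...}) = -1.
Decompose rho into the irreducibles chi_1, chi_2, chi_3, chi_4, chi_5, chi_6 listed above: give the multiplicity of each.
Multiplicities: chi_1: 2, chi_2: 3, chi_3: 2, chi_4: 2, chi_5: 1, chi_6: 0.

Proof sketch: Use <chi_rho, chi> = (1/|G|) sum_C |C| * chi_rho(C) * conj(chi(C)) with |G| = 12 for each irreducible chi in the table:
  <chi_rho, chi_1> = (1/12)[1*(11)*conj(1) + 1*(-1)*conj(1) + 2*(2)*conj(1) + 2*(8)*conj(1) + 3*(-1)*conj(1) + 3*(-1)*conj(1)]
      = (1/12)[(11) + (-1) + (4) + (16) + (-3) + (-3)] = 24/12 = 2
  <chi_rho, chi_2> = (1/12)[1*(11)*conj(1) + 1*(-1)*conj(1) + 2*(2)*conj(1) + 2*(8)*conj(1) + 3*(-1)*conj(-1) + 3*(-1)*conj(-1)]
      = (1/12)[(11) + (-1) + (4) + (16) + (3) + (3)] = 36/12 = 3
  <chi_rho, chi_3> = (1/12)[1*(11)*conj(1) + 1*(-1)*conj(-1) + 2*(2)*conj(-1) + 2*(8)*conj(1) + 3*(-1)*conj(1) + 3*(-1)*conj(-1)]
      = (1/12)[(11) + (1) + (-4) + (16) + (-3) + (3)] = 24/12 = 2
  <chi_rho, chi_4> = (1/12)[1*(11)*conj(1) + 1*(-1)*conj(-1) + 2*(2)*conj(-1) + 2*(8)*conj(1) + 3*(-1)*conj(-1) + 3*(-1)*conj(1)]
      = (1/12)[(11) + (1) + (-4) + (16) + (3) + (-3)] = 24/12 = 2
  <chi_rho, chi_5> = (1/12)[1*(11)*conj(2) + 1*(-1)*conj(-2) + 2*(2)*conj(1) + 2*(8)*conj(-1) + 3*(-1)*conj(0) + 3*(-1)*conj(0)]
      = (1/12)[(22) + (2) + (4) + (-16) + (0) + (0)] = 12/12 = 1
  <chi_rho, chi_6> = (1/12)[1*(11)*conj(2) + 1*(-1)*conj(2) + 2*(2)*conj(-1) + 2*(8)*conj(-1) + 3*(-1)*conj(0) + 3*(-1)*conj(0)]
      = (1/12)[(22) + (-2) + (-4) + (-16) + (0) + (0)] = 0/12 = 0
Dimension check: dim(rho) = sum (mult * dim) = 2*1 + 3*1 + 2*1 + 2*1 + 1*2 + 0*2 = 11 = chi_rho(e) = 11.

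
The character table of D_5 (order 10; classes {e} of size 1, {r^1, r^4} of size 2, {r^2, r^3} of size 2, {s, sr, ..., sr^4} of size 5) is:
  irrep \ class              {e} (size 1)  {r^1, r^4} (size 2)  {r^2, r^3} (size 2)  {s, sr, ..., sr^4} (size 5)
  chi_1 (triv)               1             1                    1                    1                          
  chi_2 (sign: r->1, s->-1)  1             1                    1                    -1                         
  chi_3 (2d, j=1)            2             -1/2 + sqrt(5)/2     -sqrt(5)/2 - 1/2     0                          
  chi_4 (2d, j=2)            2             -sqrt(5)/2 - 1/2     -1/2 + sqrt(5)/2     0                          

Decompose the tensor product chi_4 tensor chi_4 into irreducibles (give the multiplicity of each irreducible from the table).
chi_4 tensor chi_4 = chi_1 + chi_2 + chi_3 (all other irreducibles have multiplicity 0).

Explanation: The character of a tensor product is the pointwise product (chi_4 * chi_4)(C) = chi_4(C) * chi_4(C):
  {e}: (2)*(2), {r^1, r^4}: (-sqrt(5)/2 - 1/2)*(-sqrt(5)/2 - 1/2), {r^2, r^3}: (-1/2 + sqrt(5)/2)*(-1/2 + sqrt(5)/2), {s, sr, ..., sr^4}: (0)*(0)
so (chi_4 * chi_4) takes values
  {e} -> 4, {r^1, r^4} -> sqrt(5)/2 + 3/2, {r^2, r^3} -> 3/2 - sqrt(5)/2, {s, sr, ..., sr^4} -> 0.
Now take the inner product of this character with each irreducible chi from the table, <chi_4*chi_4, chi> = (1/10) sum_C |C| (chi_4*chi_4)(C) conj(chi(C)):
  <chi_4*chi_4, chi_1> = (1/10)[1*(4)*conj(1) + 2*(sqrt(5)/2 + 3/2)*conj(1) + 2*(3/2 - sqrt(5)/2)*conj(1) + 5*(0)*conj(1)]
      = (1/10)[(4) + (sqrt(5) + 3) + (3 - sqrt(5)) + (0)] = 10/10 = 1
  <chi_4*chi_4, chi_2> = (1/10)[1*(4)*conj(1) + 2*(sqrt(5)/2 + 3/2)*conj(1) + 2*(3/2 - sqrt(5)/2)*conj(1) + 5*(0)*conj(-1)]
      = (1/10)[(4) + (sqrt(5) + 3) + (3 - sqrt(5)) + (0)] = 10/10 = 1
  <chi_4*chi_4, chi_3> = (1/10)[1*(4)*conj(2) + 2*(sqrt(5)/2 + 3/2)*conj(-1/2 + sqrt(5)/2) + 2*(3/2 - sqrt(5)/2)*conj(-sqrt(5)/2 - 1/2) + 5*(0)*conj(0)]
      = (1/10)[(8) + (1 + sqrt(5)) + (1 - sqrt(5)) + (0)] = 10/10 = 1
  <chi_4*chi_4, chi_4> = (1/10)[1*(4)*conj(2) + 2*(sqrt(5)/2 + 3/2)*conj(-sqrt(5)/2 - 1/2) + 2*(3/2 - sqrt(5)/2)*conj(-1/2 + sqrt(5)/2) + 5*(0)*conj(0)]
      = (1/10)[(8) + (-2*sqrt(5) - 4) + (-4 + 2*sqrt(5)) + (0)] = 0/10 = 0
Hence the multiplicities are chi_1: 1, chi_2: 1, chi_3: 1. Dimension check: dim(chi_4)*dim(chi_4) = 2*2 = 4 and sum (mult * dim) = 1*1 + 1*1 + 1*2 = 4.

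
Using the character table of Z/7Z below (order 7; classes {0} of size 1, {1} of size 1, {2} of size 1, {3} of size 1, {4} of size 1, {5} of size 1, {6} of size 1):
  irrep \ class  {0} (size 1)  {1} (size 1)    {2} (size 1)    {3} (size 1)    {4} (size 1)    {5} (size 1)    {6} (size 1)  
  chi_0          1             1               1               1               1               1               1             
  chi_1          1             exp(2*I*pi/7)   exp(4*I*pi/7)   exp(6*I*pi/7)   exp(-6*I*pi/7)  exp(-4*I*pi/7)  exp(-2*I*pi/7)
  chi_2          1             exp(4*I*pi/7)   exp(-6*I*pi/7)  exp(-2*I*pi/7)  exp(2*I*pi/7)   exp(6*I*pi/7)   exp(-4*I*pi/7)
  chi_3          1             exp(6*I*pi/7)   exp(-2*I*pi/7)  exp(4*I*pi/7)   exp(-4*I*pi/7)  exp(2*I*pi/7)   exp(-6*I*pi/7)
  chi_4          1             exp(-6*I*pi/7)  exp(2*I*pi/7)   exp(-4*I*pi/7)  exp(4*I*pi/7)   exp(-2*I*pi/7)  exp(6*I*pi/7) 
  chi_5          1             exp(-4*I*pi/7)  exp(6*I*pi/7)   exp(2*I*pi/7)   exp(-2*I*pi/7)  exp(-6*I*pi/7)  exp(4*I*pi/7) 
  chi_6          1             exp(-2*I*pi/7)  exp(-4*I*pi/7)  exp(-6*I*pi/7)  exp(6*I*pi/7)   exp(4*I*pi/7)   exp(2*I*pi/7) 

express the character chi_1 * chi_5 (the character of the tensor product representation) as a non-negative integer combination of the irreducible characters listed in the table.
chi_1 tensor chi_5 = chi_6 (all other irreducibles have multiplicity 0).

The character of a tensor product is the pointwise product (chi_1 * chi_5)(C) = chi_1(C) * chi_5(C):
  {0}: (1)*(1), {1}: (exp(2*I*pi/7))*(exp(-4*I*pi/7)), {2}: (exp(4*I*pi/7))*(exp(6*I*pi/7)), {3}: (exp(6*I*pi/7))*(exp(2*I*pi/7)), {4}: (exp(-6*I*pi/7))*(exp(-2*I*pi/7)), {5}: (exp(-4*I*pi/7))*(exp(-6*I*pi/7)), {6}: (exp(-2*I*pi/7))*(exp(4*I*pi/7))
so (chi_1 * chi_5) takes values
  {0} -> 1, {1} -> exp(-2*I*pi/7), {2} -> exp(-4*I*pi/7), {3} -> exp(-6*I*pi/7), {4} -> exp(6*I*pi/7), {5} -> exp(4*I*pi/7), {6} -> exp(2*I*pi/7).
Now take the inner product of this character with each irreducible chi from the table, <chi_1*chi_5, chi> = (1/7) sum_C |C| (chi_1*chi_5)(C) conj(chi(C)):
  <chi_1*chi_5, chi_0> = (1/7)[1*(1)*conj(1) + 1*(exp(-2*I*pi/7))*conj(1) + 1*(exp(-4*I*pi/7))*conj(1) + 1*(exp(-6*I*pi/7))*conj(1) + 1*(exp(6*I*pi/7))*conj(1) + 1*(exp(4*I*pi/7))*conj(1) + 1*(exp(2*I*pi/7))*conj(1)]
      = (1/7)[(1) + (exp(-2*I*pi/7)) + (exp(-4*I*pi/7)) + (exp(-6*I*pi/7)) + (exp(6*I*pi/7)) + (exp(4*I*pi/7)) + (exp(2*I*pi/7))] = 0/7 = 0
  <chi_1*chi_5, chi_1> = (1/7)[1*(1)*conj(1) + 1*(exp(-2*I*pi/7))*conj(exp(2*I*pi/7)) + 1*(exp(-4*I*pi/7))*conj(exp(4*I*pi/7)) + 1*(exp(-6*I*pi/7))*conj(exp(6*I*pi/7)) + 1*(exp(6*I*pi/7))*conj(exp(-6*I*pi/7)) + 1*(exp(4*I*pi/7))*conj(exp(-4*I*pi/7)) + 1*(exp(2*I*pi/7))*conj(exp(-2*I*pi/7))]
      = (1/7)[(1) + (exp(-4*I*pi/7)) + (exp(6*I*pi/7)) + (exp(2*I*pi/7)) + (exp(-2*I*pi/7)) + (exp(-6*I*pi/7)) + (exp(4*I*pi/7))] = 0/7 = 0
  <chi_1*chi_5, chi_2> = (1/7)[1*(1)*conj(1) + 1*(exp(-2*I*pi/7))*conj(exp(4*I*pi/7)) + 1*(exp(-4*I*pi/7))*conj(exp(-6*I*pi/7)) + 1*(exp(-6*I*pi/7))*conj(exp(-2*I*pi/7)) + 1*(exp(6*I*pi/7))*conj(exp(2*I*pi/7)) + 1*(exp(4*I*pi/7))*conj(exp(6*I*pi/7)) + 1*(exp(2*I*pi/7))*conj(exp(-4*I*pi/7))]
      = (1/7)[(1) + (exp(-6*I*pi/7)) + (exp(2*I*pi/7)) + (exp(-4*I*pi/7)) + (exp(4*I*pi/7)) + (exp(-2*I*pi/7)) + (exp(6*I*pi/7))] = 0/7 = 0
  <chi_1*chi_5, chi_3> = (1/7)[1*(1)*conj(1) + 1*(exp(-2*I*pi/7))*conj(exp(6*I*pi/7)) + 1*(exp(-4*I*pi/7))*conj(exp(-2*I*pi/7)) + 1*(exp(-6*I*pi/7))*conj(exp(4*I*pi/7)) + 1*(exp(6*I*pi/7))*conj(exp(-4*I*pi/7)) + 1*(exp(4*I*pi/7))*conj(exp(2*I*pi/7)) + 1*(exp(2*I*pi/7))*conj(exp(-6*I*pi/7))]
      = (1/7)[(1) + (exp(6*I*pi/7)) + (exp(-2*I*pi/7)) + (exp(4*I*pi/7)) + (exp(-4*I*pi/7)) + (exp(2*I*pi/7)) + (exp(-6*I*pi/7))] = 0/7 = 0
  <chi_1*chi_5, chi_4> = (1/7)[1*(1)*conj(1) + 1*(exp(-2*I*pi/7))*conj(exp(-6*I*pi/7)) + 1*(exp(-4*I*pi/7))*conj(exp(2*I*pi/7)) + 1*(exp(-6*I*pi/7))*conj(exp(-4*I*pi/7)) + 1*(exp(6*I*pi/7))*conj(exp(4*I*pi/7)) + 1*(exp(4*I*pi/7))*conj(exp(-2*I*pi/7)) + 1*(exp(2*I*pi/7))*conj(exp(6*I*pi/7))]
      = (1/7)[(1) + (exp(4*I*pi/7)) + (exp(-6*I*pi/7)) + (exp(-2*I*pi/7)) + (exp(2*I*pi/7)) + (exp(6*I*pi/7)) + (exp(-4*I*pi/7))] = 0/7 = 0
  <chi_1*chi_5, chi_5> = (1/7)[1*(1)*conj(1) + 1*(exp(-2*I*pi/7))*conj(exp(-4*I*pi/7)) + 1*(exp(-4*I*pi/7))*conj(exp(6*I*pi/7)) + 1*(exp(-6*I*pi/7))*conj(exp(2*I*pi/7)) + 1*(exp(6*I*pi/7))*conj(exp(-2*I*pi/7)) + 1*(exp(4*I*pi/7))*conj(exp(-6*I*pi/7)) + 1*(exp(2*I*pi/7))*conj(exp(4*I*pi/7))]
      = (1/7)[(1) + (exp(2*I*pi/7)) + (exp(4*I*pi/7)) + (exp(6*I*pi/7)) + (exp(-6*I*pi/7)) + (exp(-4*I*pi/7)) + (exp(-2*I*pi/7))] = 0/7 = 0
  <chi_1*chi_5, chi_6> = (1/7)[1*(1)*conj(1) + 1*(exp(-2*I*pi/7))*conj(exp(-2*I*pi/7)) + 1*(exp(-4*I*pi/7))*conj(exp(-4*I*pi/7)) + 1*(exp(-6*I*pi/7))*conj(exp(-6*I*pi/7)) + 1*(exp(6*I*pi/7))*conj(exp(6*I*pi/7)) + 1*(exp(4*I*pi/7))*conj(exp(4*I*pi/7)) + 1*(exp(2*I*pi/7))*conj(exp(2*I*pi/7))]
      = (1/7)[(1) + (1) + (1) + (1) + (1) + (1) + (1)] = 7/7 = 1
(Exp terms are combined using exp(i*s)*conj(exp(i*t)) = exp(i*(s-t)), and sums of them are collapsed using the identity that for every m > 1 the m distinct m-th roots of unity sum to 0, e.g. 1 + exp(2*I*pi/3) + exp(-2*I*pi/3) = 0.)
Hence the multiplicities are chi_6: 1. Dimension check: dim(chi_1)*dim(chi_5) = 1*1 = 1 and sum (mult * dim) = 1*1 = 1.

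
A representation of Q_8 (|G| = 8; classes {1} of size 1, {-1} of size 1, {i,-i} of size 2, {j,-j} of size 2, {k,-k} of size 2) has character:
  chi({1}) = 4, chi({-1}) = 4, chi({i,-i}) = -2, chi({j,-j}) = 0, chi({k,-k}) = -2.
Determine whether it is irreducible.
Not irreducible (reducible): <chi, chi> = 6 > 1.

Why: <chi, chi> = (1/|G|) sum_C |C| * |chi(C)|^2 = (1/8)[1*|4|^2 + 1*|4|^2 + 2*|-2|^2 + 2*|0|^2 + 2*|-2|^2]
  = (1/8)[(16) + (16) + (8) + (0) + (8)] = 48/8 = 6.
A character is irreducible iff <chi, chi> = 1, so this representation is reducible.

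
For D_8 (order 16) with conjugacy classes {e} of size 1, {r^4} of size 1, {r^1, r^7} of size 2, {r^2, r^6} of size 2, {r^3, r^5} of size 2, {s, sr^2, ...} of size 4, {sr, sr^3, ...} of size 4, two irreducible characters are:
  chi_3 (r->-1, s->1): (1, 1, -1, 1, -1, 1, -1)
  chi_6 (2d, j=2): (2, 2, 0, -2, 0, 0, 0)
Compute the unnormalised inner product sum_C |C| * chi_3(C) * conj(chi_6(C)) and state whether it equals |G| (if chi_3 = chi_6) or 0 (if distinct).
Sum = 0; so <chi_3, chi_6> = 0 (distinct irreducibles are orthogonal).

Compute term by term over conjugacy classes (|C| * chi_3(C) * conj(chi_6(C))):
  1*(1)*conj(2) + 1*(1)*conj(2) + 2*(-1)*conj(0) + 2*(1)*conj(-2) + 2*(-1)*conj(0) + 4*(1)*conj(0) + 4*(-1)*conj(0)
  = (2) + (2) + (0) + (-4) + (0) + (0) + (0)
  = 0.
Dividing by |G| = 16 gives 0/16 = 0, matching the row-orthogonality relation <chi_3, chi_6> = [chi_3 = chi_6].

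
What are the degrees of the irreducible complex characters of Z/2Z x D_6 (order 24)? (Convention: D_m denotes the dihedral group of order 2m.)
Dimensions: 1, 1, 1, 1, 1, 1, 1, 1, 2, 2, 2, 2

Reasoning: There are 12 irreducibles (= number of conjugacy classes). Their dimensions d_i satisfy sum d_i^2 = |G| = 24: 1 + 1 + 1 + 1 + 1 + 1 + 1 + 1 + 4 + 4 + 4 + 4 = 24. (For the product with Z/2Z: each of the 2 1-dim characters of Z/2Z tensors with each irrep of D_6, giving 2 copies of each D_6-dimension.)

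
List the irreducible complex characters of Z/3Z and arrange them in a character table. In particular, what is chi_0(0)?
Character table of Z/3Z (irreps indexed chi_0,...,chi_2 with chi_k(m) = zeta_3^(k*m), zeta_3 = exp(2*pi*i/3)):
  irrep \ class  {0} (size 1)  {1} (size 1)    {2} (size 1)  
  chi_0          1             1               1             
  chi_1          1             exp(2*I*pi/3)   exp(-2*I*pi/3)
  chi_2          1             exp(-2*I*pi/3)  exp(2*I*pi/3) 

Spot check: chi_0(0) = zeta_3^(0*0) = zeta_3^0 = 1.

Details: Z/3Z is abelian, so all 3 irreducible complex representations are 1-dimensional. They are given by chi_k(m) = zeta_3^(k*m) for k = 0,...,2. Row orthogonality: sum_m chi_k(m) conj(chi_l(m)) = 3 * [k = l].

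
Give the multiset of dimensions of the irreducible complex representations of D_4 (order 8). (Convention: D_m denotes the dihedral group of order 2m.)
Dimensions: 1, 1, 1, 1, 2

Details: There are 5 irreducibles (= number of conjugacy classes). Their dimensions d_i satisfy sum d_i^2 = |G| = 8: 1 + 1 + 1 + 1 + 4 = 8.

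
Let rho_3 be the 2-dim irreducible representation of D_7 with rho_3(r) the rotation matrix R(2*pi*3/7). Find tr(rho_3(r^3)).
chi_{rho_3}(r^3) = 2*cos(2*pi*3*3/7) = -2*cos(3*pi/7)

Solution. rho_3(r^3) is rotation by angle 2*pi*3*3/7, whose trace is 2*cos(2*pi*3*3/7) = -2*cos(3*pi/7).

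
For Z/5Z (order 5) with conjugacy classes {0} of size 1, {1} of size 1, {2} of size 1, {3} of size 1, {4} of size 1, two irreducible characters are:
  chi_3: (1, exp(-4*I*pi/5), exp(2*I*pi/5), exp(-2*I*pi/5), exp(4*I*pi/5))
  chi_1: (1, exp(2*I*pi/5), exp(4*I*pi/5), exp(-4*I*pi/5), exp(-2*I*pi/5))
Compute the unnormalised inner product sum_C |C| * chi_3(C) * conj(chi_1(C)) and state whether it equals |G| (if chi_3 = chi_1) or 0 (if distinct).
Sum = 0; so <chi_3, chi_1> = 0 (distinct irreducibles are orthogonal).

Working: Compute term by term over conjugacy classes (|C| * chi_3(C) * conj(chi_1(C))):
  1*(1)*conj(1) + 1*(exp(-4*I*pi/5))*conj(exp(2*I*pi/5)) + 1*(exp(2*I*pi/5))*conj(exp(4*I*pi/5)) + 1*(exp(-2*I*pi/5))*conj(exp(-4*I*pi/5)) + 1*(exp(4*I*pi/5))*conj(exp(-2*I*pi/5))
  = (1) + (exp(4*I*pi/5)) + (exp(-2*I*pi/5)) + (exp(2*I*pi/5)) + (exp(-4*I*pi/5))
  = 0.
(Exp terms are combined using exp(i*s)*conj(exp(i*t)) = exp(i*(s-t)), and sums of them are collapsed using the identity that for every m > 1 the m distinct m-th roots of unity sum to 0, e.g. 1 + exp(2*I*pi/3) + exp(-2*I*pi/3) = 0.)
Dividing by |G| = 5 gives 0/5 = 0, matching the row-orthogonality relation <chi_3, chi_1> = [chi_3 = chi_1].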